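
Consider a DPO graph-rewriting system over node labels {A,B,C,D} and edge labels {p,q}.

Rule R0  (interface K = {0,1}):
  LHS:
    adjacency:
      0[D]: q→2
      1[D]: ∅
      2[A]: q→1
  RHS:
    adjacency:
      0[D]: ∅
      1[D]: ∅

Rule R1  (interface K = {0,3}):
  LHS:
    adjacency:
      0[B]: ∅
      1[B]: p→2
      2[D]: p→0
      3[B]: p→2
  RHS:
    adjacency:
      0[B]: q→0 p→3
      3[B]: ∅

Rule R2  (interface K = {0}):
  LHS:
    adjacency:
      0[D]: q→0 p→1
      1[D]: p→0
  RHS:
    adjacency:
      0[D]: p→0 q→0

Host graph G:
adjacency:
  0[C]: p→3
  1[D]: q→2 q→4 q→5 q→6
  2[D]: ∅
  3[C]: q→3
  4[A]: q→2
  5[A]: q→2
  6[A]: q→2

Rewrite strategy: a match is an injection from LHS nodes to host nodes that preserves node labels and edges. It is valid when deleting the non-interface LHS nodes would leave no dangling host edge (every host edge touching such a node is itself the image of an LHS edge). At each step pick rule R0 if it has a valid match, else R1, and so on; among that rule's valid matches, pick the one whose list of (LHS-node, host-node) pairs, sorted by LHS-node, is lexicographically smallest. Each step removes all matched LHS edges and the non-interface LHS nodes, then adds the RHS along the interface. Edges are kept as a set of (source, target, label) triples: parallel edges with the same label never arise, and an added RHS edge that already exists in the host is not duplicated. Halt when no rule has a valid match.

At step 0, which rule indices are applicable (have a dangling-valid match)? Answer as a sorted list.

R0: 3 valid matches — {0↦1, 1↦2, 2↦4}, {0↦1, 1↦2, 2↦5}, {0↦1, 1↦2, 2↦6}
R1: no valid match — LHS pattern not found
R2: no valid match — LHS pattern not found

Answer: [R0]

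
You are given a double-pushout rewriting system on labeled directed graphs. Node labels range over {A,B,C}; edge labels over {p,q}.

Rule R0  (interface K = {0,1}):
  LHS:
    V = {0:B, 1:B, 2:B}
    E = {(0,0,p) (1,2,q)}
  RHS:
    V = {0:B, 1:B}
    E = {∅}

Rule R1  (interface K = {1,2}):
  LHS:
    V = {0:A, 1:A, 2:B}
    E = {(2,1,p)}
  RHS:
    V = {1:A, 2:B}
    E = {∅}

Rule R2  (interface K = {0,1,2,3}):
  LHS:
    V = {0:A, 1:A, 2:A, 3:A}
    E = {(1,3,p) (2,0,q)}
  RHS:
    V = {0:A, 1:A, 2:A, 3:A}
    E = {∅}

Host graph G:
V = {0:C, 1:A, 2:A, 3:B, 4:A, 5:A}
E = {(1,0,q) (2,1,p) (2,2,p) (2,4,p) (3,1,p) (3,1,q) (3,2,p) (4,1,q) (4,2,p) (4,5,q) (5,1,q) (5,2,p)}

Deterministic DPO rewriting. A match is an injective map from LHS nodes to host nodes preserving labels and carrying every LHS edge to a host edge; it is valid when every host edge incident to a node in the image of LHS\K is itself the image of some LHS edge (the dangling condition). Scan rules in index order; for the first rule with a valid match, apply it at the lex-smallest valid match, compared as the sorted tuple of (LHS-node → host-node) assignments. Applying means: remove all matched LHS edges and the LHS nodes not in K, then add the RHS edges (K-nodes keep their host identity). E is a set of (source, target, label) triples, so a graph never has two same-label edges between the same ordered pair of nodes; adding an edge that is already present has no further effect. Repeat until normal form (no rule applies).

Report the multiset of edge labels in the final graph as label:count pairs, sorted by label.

[0] host  ⇒  6 nodes, 12 edges  {1-q->0 2-p->1 2-p->2 2-p->4 3-p->1 3-q->1 3-p->2 4-q->1 4-p->2 4-q->5 5-q->1 5-p->2}
[1] R2 @ {0↦1, 1↦2, 2↦5, 3↦4}  ⇒  6 nodes, 10 edges  {1-q->0 2-p->1 2-p->2 3-p->1 3-q->1 3-p->2 4-q->1 4-p->2 4-q->5 5-p->2}
[2] R2 @ {0↦1, 1↦5, 2↦4, 3↦2}  ⇒  6 nodes, 8 edges  {1-q->0 2-p->1 2-p->2 3-p->1 3-q->1 3-p->2 4-p->2 4-q->5}
[3] R2 @ {0↦5, 1↦2, 2↦4, 3↦1}  ⇒  6 nodes, 6 edges  {1-q->0 2-p->2 3-p->1 3-q->1 3-p->2 4-p->2}
[4] R1 @ {0↦5, 1↦1, 2↦3}  ⇒  5 nodes, 5 edges  {1-q->0 2-p->2 3-q->1 3-p->2 4-p->2}
halt: no rule applies after step 4
NF edges: [(1, 0, 'q'), (2, 2, 'p'), (3, 1, 'q'), (3, 2, 'p'), (4, 2, 'p')]

Answer: p:3 q:2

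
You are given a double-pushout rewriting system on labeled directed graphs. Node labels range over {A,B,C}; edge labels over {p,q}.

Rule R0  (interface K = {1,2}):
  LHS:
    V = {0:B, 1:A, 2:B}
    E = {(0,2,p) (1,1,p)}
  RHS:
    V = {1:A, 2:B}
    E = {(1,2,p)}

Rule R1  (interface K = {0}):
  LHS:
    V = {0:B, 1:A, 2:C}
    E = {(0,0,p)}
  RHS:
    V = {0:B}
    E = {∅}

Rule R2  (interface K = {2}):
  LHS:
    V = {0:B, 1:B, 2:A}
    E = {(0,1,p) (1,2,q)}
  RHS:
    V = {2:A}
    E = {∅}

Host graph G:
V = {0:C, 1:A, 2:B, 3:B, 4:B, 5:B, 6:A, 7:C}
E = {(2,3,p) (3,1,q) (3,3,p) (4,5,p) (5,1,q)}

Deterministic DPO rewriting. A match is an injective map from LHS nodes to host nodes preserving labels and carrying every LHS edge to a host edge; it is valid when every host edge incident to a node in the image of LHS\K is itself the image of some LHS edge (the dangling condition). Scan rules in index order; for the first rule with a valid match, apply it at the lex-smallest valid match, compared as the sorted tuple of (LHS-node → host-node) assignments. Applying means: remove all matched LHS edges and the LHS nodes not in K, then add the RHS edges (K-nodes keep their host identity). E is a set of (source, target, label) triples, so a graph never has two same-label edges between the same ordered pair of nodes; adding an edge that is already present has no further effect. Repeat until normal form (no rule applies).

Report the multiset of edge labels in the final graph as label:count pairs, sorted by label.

[0] host  ⇒  8 nodes, 5 edges  {2-p->3 3-q->1 3-p->3 4-p->5 5-q->1}
[1] R1 @ {0↦3, 1↦6, 2↦0}  ⇒  6 nodes, 4 edges  {2-p->3 3-q->1 4-p->5 5-q->1}
[2] R2 @ {0↦2, 1↦3, 2↦1}  ⇒  4 nodes, 2 edges  {4-p->5 5-q->1}
[3] R2 @ {0↦4, 1↦5, 2↦1}  ⇒  2 nodes, 0 edges  {∅}
final graph: no rule applies after step 3
NF edges: []

Answer: (no edges)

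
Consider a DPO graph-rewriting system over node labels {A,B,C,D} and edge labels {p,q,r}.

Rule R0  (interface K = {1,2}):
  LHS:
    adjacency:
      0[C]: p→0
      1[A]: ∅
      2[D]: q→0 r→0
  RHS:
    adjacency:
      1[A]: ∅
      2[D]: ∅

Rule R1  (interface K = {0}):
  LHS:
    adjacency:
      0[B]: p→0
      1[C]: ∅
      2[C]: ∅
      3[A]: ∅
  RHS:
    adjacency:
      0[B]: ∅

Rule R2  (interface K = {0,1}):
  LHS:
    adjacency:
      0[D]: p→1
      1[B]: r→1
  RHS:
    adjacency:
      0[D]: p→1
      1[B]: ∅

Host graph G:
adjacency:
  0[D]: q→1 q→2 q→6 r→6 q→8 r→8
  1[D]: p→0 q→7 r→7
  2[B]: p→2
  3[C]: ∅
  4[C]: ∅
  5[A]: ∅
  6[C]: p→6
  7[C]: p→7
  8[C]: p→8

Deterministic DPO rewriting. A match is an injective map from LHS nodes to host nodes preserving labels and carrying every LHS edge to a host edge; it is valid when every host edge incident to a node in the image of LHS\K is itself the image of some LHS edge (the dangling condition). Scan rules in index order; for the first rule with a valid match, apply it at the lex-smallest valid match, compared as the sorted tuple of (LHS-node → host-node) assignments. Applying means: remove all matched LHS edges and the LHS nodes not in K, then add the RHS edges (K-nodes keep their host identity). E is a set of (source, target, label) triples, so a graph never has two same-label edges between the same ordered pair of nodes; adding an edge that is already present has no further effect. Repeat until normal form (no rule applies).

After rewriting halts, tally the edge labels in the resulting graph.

Answer: p:1 q:2

Rewrite trace:
[0] host  ⇒  9 nodes, 13 edges  {0-q->1 0-q->2 0-q->6 0-r->6 0-q->8 0-r->8 1-p->0 1-q->7 1-r->7 2-p->2 6-p->6 7-p->7 8-p->8}
[1] R0 @ {0↦6, 1↦5, 2↦0}  ⇒  8 nodes, 10 edges  {0-q->1 0-q->2 0-q->8 0-r->8 1-p->0 1-q->7 1-r->7 2-p->2 7-p->7 8-p->8}
[2] R0 @ {0↦7, 1↦5, 2↦1}  ⇒  7 nodes, 7 edges  {0-q->1 0-q->2 0-q->8 0-r->8 1-p->0 2-p->2 8-p->8}
[3] R0 @ {0↦8, 1↦5, 2↦0}  ⇒  6 nodes, 4 edges  {0-q->1 0-q->2 1-p->0 2-p->2}
[4] R1 @ {0↦2, 1↦3, 2↦4, 3↦5}  ⇒  3 nodes, 3 edges  {0-q->1 0-q->2 1-p->0}
halt: no rule applies after step 4
NF edges: [(0, 1, 'q'), (0, 2, 'q'), (1, 0, 'p')]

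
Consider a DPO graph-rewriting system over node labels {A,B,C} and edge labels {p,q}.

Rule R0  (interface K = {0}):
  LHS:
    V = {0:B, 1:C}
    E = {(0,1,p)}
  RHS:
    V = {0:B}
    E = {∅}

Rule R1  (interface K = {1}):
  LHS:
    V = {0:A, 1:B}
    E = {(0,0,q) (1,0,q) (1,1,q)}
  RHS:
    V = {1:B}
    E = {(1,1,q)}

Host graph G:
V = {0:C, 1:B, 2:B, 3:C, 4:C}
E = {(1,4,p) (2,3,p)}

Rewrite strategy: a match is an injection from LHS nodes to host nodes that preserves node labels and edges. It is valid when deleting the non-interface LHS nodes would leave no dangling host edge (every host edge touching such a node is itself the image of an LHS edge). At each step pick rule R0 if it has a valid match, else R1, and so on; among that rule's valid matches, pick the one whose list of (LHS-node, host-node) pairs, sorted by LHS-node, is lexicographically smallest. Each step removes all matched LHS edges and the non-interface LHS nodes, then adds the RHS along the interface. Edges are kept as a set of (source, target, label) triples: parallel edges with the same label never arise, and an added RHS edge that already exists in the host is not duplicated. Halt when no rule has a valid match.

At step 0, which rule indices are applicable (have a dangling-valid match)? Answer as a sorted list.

Answer: [R0]

Derivation:
R0: 2 valid matches — {0↦1, 1↦4}, {0↦2, 1↦3}
R1: no valid match — LHS pattern not found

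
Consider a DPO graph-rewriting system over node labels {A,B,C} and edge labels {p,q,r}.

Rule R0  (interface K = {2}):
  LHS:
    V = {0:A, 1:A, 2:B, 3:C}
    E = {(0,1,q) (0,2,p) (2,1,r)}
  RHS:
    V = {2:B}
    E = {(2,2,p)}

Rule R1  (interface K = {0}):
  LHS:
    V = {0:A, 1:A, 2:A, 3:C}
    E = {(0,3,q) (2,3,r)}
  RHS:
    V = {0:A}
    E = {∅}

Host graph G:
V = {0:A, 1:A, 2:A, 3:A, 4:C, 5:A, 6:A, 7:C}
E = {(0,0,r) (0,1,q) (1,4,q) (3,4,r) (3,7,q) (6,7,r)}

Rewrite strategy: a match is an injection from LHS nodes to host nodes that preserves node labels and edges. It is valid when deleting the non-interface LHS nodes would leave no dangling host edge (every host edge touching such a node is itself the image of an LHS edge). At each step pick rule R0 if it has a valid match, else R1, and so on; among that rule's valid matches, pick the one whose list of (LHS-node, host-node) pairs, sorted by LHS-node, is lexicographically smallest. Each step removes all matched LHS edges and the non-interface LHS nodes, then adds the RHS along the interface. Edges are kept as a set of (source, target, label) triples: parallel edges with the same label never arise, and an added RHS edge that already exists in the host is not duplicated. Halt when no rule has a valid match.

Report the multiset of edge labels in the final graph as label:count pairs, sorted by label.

initial: |V|=8 |E|=6  E = 0-r->0 0-q->1 1-q->4 3-r->4 3-q->7 6-r->7
step 1: apply R1 at {0↦3, 1↦2, 2↦6, 3↦7}  → |V|=5 |E|=4  E = 0-r->0 0-q->1 1-q->4 3-r->4
step 2: apply R1 at {0↦1, 1↦5, 2↦3, 3↦4}  → |V|=2 |E|=2  E = 0-r->0 0-q->1
halt: no rule applies after step 2
NF edges: [(0, 0, 'r'), (0, 1, 'q')]

Answer: q:1 r:1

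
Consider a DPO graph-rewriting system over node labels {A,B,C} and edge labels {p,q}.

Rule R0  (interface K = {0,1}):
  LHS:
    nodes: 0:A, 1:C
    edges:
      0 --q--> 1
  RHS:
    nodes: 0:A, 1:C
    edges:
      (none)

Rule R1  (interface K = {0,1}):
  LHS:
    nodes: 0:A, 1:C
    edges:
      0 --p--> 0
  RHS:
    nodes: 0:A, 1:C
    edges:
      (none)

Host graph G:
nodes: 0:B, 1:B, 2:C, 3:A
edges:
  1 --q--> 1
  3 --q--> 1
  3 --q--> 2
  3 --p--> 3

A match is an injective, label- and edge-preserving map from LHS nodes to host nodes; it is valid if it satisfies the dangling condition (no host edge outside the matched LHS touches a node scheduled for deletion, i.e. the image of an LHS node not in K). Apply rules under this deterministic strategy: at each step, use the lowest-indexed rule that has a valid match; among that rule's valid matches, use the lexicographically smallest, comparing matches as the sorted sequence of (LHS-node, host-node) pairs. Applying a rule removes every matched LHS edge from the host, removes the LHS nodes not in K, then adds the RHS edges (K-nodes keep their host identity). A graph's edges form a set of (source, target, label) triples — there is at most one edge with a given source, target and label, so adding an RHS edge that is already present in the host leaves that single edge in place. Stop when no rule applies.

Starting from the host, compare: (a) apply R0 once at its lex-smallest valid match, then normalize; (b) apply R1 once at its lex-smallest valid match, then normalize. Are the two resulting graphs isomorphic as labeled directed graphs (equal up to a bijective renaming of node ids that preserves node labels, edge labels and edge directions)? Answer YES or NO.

Answer: YES

Derivation:
branch R0-first: apply at {0↦3, 1↦2} → |E|=3, then 1 more step(s) → NF |V|=4 |E|=2 V={0:B, 1:B, 2:C, 3:A} E=1-q->1 3-q->1
branch R1-first: apply at {0↦3, 1↦2} → |E|=3, then 1 more step(s) → NF |V|=4 |E|=2 V={0:B, 1:B, 2:C, 3:A} E=1-q->1 3-q->1
graphs isomorphic (equal up to label-preserving node renaming)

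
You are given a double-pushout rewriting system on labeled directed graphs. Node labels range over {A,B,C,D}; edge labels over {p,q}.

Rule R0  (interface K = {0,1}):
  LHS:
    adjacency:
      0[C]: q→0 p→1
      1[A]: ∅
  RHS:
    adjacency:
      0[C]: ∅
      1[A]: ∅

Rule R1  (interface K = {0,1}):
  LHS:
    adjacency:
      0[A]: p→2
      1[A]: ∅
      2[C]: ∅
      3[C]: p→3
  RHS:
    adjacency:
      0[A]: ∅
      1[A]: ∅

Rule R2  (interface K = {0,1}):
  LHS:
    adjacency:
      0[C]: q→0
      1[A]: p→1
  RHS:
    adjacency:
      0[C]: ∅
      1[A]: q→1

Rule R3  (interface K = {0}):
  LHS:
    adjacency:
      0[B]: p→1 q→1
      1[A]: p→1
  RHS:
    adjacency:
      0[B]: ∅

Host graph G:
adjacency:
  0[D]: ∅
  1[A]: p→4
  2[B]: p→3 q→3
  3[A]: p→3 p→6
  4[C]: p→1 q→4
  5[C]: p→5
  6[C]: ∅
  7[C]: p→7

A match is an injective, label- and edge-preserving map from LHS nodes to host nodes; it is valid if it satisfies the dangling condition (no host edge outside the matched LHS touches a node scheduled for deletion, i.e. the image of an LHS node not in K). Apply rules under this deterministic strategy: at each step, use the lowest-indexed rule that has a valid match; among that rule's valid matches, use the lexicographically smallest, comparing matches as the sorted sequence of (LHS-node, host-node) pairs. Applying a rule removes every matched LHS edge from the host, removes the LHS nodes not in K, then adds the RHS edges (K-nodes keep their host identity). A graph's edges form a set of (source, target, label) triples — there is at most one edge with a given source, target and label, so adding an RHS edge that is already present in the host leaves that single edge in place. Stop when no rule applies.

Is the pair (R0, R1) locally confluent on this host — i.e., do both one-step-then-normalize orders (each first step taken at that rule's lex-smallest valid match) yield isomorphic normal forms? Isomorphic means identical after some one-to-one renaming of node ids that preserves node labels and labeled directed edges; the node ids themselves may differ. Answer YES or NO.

Answer: YES

Derivation:
branch R0-first: apply at {0↦4, 1↦1} → |E|=7, then 3 more step(s) → NF |V|=3 |E|=0 V={0:D, 1:A, 2:B} E=∅
branch R1-first: apply at {0↦3, 1↦1, 2↦6, 3↦5} → |E|=7, then 3 more step(s) → NF |V|=3 |E|=0 V={0:D, 1:A, 2:B} E=∅
graphs isomorphic (equal up to label-preserving node renaming)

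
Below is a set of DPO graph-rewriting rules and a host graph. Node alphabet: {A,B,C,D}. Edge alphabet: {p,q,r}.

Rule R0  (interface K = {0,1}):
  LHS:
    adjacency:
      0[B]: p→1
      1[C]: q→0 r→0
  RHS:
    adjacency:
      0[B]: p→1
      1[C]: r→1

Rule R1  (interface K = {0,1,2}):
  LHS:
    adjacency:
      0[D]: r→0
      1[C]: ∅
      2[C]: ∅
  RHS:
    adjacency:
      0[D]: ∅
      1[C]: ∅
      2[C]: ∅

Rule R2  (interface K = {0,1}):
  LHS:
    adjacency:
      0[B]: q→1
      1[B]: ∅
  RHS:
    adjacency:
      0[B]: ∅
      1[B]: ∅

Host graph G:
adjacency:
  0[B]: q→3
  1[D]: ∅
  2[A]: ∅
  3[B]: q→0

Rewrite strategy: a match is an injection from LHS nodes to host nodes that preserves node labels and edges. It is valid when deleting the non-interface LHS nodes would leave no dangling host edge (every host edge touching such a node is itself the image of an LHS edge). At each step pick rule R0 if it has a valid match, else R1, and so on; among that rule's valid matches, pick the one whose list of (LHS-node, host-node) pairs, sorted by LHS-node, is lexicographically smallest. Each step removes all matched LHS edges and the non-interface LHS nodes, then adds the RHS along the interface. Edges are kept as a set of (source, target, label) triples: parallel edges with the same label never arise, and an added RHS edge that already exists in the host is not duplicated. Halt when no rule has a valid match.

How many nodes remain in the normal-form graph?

start.  V:4 E:2  edges: 0-q->3 3-q->0
1. fire R2 via {0↦0, 1↦3}  →  V:4 E:1  edges: 3-q->0
2. fire R2 via {0↦3, 1↦0}  →  V:4 E:0  edges: ∅
final graph: no rule applies after step 2
NF nodes: {0:B, 1:D, 2:A, 3:B}

Answer: 4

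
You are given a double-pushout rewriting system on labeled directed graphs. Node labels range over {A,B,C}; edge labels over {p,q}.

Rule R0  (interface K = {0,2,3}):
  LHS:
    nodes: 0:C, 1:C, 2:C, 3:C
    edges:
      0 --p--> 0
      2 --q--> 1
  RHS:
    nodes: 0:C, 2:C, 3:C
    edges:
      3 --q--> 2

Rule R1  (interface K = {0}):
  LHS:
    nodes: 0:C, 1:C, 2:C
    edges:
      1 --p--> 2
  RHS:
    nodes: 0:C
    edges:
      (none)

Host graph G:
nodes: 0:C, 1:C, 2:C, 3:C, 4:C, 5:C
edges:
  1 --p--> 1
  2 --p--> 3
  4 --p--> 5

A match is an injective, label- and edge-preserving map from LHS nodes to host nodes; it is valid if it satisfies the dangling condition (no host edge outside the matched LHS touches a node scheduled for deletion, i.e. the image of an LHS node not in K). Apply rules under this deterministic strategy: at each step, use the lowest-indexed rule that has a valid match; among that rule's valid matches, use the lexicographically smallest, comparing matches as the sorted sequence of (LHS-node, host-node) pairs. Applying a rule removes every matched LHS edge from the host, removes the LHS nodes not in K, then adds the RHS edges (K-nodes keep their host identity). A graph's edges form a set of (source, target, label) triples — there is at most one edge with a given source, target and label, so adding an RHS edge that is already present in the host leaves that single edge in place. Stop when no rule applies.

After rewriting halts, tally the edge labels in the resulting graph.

Answer: p:1

Steps:
start.  V:6 E:3  edges: 1-p->1 2-p->3 4-p->5
1. fire R1 via {0↦0, 1↦2, 2↦3}  →  V:4 E:2  edges: 1-p->1 4-p->5
2. fire R1 via {0↦0, 1↦4, 2↦5}  →  V:2 E:1  edges: 1-p->1
final graph: no rule applies after step 2
NF edges: [(1, 1, 'p')]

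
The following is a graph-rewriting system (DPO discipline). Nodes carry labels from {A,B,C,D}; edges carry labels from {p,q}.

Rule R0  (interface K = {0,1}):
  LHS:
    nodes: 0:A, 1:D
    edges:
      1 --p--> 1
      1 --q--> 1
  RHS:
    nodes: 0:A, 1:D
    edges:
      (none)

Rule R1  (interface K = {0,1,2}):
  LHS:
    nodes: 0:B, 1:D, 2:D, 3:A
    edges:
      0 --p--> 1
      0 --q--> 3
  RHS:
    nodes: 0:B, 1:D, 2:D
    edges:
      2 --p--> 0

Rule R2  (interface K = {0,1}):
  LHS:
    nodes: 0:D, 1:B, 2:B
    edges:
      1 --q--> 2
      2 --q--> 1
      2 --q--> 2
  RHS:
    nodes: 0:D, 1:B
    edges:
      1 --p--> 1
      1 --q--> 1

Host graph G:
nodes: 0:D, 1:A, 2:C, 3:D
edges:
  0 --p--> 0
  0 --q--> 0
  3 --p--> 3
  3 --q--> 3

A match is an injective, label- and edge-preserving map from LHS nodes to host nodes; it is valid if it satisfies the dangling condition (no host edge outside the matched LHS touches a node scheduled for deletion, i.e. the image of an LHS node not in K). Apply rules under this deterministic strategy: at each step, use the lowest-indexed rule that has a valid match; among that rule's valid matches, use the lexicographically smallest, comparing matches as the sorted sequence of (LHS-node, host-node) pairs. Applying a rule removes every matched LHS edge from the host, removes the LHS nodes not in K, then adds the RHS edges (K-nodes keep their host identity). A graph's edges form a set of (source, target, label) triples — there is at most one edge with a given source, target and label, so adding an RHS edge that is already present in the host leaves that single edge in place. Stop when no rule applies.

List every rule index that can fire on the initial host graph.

R0: 2 valid matches — {0↦1, 1↦0}, {0↦1, 1↦3}
R1: no valid match — LHS pattern not found
R2: no valid match — LHS pattern not found

Answer: [R0]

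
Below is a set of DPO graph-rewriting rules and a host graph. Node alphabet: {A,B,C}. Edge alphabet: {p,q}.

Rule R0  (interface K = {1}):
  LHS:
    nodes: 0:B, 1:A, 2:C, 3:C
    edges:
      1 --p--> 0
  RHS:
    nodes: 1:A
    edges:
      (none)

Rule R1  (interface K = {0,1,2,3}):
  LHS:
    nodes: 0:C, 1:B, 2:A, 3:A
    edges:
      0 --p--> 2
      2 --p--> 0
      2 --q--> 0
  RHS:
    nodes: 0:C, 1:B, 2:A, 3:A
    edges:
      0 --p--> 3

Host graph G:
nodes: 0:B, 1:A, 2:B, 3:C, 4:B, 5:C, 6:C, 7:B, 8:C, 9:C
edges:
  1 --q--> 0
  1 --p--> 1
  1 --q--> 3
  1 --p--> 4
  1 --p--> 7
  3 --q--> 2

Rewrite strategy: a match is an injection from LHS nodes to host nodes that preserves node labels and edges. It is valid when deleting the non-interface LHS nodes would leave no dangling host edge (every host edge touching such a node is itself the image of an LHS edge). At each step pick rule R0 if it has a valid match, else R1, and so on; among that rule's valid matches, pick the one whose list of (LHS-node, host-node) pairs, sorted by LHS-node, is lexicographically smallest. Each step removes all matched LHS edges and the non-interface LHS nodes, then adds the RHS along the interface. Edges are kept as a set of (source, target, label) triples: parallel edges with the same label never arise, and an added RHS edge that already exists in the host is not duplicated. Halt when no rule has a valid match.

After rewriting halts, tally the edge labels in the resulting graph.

Answer: p:1 q:3

Derivation:
start.  V:10 E:6  edges: 1-q->0 1-p->1 1-q->3 1-p->4 1-p->7 3-q->2
1. fire R0 via {0↦4, 1↦1, 2↦5, 3↦6}  →  V:7 E:5  edges: 1-q->0 1-p->1 1-q->3 1-p->7 3-q->2
2. fire R0 via {0↦7, 1↦1, 2↦8, 3↦9}  →  V:4 E:4  edges: 1-q->0 1-p->1 1-q->3 3-q->2
normal form: no rule applies after step 2
NF edges: [(1, 0, 'q'), (1, 1, 'p'), (1, 3, 'q'), (3, 2, 'q')]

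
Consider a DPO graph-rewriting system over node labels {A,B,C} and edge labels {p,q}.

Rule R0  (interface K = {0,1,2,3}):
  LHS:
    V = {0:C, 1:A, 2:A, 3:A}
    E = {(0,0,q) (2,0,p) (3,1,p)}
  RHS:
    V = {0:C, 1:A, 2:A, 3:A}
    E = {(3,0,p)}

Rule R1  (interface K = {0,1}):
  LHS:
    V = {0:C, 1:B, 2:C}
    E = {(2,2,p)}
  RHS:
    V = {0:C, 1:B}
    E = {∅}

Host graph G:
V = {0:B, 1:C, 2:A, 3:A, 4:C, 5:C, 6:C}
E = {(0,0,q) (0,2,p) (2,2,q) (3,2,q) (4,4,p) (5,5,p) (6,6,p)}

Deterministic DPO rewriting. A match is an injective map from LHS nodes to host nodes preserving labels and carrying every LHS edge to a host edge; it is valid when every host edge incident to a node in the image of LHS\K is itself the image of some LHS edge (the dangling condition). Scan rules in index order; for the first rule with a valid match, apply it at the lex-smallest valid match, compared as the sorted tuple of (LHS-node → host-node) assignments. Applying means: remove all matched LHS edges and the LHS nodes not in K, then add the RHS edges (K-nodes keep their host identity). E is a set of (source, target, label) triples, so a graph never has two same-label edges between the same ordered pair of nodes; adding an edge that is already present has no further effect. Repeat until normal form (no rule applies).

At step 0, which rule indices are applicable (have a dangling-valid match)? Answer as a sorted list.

R0: no valid match — LHS pattern not found
R1: 9 valid matches — {0↦1, 1↦0, 2↦4}, {0↦1, 1↦0, 2↦5}, {0↦1, 1↦0, 2↦6} (+6 more)

Answer: [R1]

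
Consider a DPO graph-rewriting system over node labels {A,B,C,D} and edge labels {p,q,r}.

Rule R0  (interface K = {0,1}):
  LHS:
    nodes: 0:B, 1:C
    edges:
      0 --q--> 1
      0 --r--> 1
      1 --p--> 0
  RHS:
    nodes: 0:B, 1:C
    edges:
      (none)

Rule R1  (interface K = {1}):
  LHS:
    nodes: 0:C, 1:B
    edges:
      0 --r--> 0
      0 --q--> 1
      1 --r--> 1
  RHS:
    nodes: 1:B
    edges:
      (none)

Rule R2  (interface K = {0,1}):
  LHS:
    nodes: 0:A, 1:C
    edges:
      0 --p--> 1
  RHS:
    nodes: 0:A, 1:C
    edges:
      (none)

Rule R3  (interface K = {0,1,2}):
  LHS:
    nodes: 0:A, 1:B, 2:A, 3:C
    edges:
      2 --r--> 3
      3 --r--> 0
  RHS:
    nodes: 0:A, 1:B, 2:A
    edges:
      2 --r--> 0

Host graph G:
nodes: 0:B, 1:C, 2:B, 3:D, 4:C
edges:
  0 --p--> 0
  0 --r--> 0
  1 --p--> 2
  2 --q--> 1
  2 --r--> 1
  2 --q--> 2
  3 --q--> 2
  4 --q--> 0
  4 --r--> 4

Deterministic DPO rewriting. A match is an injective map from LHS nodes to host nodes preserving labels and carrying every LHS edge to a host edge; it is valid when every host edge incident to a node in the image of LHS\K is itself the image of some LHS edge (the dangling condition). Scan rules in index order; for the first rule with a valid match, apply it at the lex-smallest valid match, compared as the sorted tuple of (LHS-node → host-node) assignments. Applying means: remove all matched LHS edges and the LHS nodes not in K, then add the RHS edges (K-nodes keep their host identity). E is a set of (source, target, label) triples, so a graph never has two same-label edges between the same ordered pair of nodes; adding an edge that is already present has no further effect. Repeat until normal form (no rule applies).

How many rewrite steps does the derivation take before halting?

Answer: 2

Rewrite trace:
start.  V:5 E:9  edges: 0-p->0 0-r->0 1-p->2 2-q->1 2-r->1 2-q->2 3-q->2 4-q->0 4-r->4
1. fire R0 via {0↦2, 1↦1}  →  V:5 E:6  edges: 0-p->0 0-r->0 2-q->2 3-q->2 4-q->0 4-r->4
2. fire R1 via {0↦4, 1↦0}  →  V:4 E:3  edges: 0-p->0 2-q->2 3-q->2
halt: no rule applies after step 2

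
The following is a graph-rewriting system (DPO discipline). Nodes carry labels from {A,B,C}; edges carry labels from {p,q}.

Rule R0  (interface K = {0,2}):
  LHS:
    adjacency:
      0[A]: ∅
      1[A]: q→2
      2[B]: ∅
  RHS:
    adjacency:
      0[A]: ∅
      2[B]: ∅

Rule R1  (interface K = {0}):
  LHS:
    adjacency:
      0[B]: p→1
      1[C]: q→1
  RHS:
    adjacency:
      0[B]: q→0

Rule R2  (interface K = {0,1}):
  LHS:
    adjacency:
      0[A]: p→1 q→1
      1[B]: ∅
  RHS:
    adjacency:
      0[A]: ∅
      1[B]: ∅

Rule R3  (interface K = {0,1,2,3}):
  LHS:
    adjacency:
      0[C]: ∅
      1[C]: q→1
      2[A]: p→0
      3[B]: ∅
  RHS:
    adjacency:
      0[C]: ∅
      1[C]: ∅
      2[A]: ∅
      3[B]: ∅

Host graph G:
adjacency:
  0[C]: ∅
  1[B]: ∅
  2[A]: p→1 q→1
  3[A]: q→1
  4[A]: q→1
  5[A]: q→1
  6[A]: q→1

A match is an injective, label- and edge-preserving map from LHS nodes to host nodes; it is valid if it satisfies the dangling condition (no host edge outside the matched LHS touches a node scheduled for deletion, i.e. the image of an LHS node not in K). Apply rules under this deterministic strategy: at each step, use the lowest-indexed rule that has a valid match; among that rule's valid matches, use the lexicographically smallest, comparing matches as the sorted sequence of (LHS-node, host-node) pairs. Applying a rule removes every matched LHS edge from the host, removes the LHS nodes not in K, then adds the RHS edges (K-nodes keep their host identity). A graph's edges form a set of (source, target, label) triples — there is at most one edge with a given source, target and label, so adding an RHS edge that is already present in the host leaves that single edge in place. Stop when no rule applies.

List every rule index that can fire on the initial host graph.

Answer: [R0,R2]

Steps:
R0: 16 valid matches — {0↦2, 1↦3, 2↦1}, {0↦2, 1↦4, 2↦1}, {0↦2, 1↦5, 2↦1} (+13 more)
R1: no valid match — LHS pattern not found
R2: 1 valid match — {0↦2, 1↦1}
R3: no valid match — LHS pattern not found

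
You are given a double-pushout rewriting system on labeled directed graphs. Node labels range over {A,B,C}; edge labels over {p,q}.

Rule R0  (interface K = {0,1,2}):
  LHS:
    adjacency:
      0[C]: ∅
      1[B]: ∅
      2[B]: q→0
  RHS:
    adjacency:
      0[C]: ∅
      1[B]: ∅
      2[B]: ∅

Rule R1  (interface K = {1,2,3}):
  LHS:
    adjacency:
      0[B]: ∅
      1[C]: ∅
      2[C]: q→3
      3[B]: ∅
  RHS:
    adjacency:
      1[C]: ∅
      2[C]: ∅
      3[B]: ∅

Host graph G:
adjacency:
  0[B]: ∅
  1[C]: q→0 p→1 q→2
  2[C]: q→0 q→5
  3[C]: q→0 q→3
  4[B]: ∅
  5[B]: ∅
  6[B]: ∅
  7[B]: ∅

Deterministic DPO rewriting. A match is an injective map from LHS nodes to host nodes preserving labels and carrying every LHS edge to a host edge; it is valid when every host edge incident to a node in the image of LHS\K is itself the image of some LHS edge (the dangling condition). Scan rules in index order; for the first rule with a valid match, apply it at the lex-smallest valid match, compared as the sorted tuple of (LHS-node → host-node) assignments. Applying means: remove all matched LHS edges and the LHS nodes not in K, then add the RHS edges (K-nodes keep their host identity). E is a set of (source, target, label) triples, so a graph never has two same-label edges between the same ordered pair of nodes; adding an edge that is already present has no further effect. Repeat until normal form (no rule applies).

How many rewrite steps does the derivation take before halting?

Answer: 4

Derivation:
[0] host  ⇒  8 nodes, 7 edges  {1-q->0 1-p->1 1-q->2 2-q->0 2-q->5 3-q->0 3-q->3}
[1] R1 @ {0↦4, 1↦1, 2↦2, 3↦0}  ⇒  7 nodes, 6 edges  {1-q->0 1-p->1 1-q->2 2-q->5 3-q->0 3-q->3}
[2] R1 @ {0↦6, 1↦1, 2↦2, 3↦5}  ⇒  6 nodes, 5 edges  {1-q->0 1-p->1 1-q->2 3-q->0 3-q->3}
[3] R1 @ {0↦5, 1↦1, 2↦3, 3↦0}  ⇒  5 nodes, 4 edges  {1-q->0 1-p->1 1-q->2 3-q->3}
[4] R1 @ {0↦7, 1↦2, 2↦1, 3↦0}  ⇒  4 nodes, 3 edges  {1-p->1 1-q->2 3-q->3}
normal form: no rule applies after step 4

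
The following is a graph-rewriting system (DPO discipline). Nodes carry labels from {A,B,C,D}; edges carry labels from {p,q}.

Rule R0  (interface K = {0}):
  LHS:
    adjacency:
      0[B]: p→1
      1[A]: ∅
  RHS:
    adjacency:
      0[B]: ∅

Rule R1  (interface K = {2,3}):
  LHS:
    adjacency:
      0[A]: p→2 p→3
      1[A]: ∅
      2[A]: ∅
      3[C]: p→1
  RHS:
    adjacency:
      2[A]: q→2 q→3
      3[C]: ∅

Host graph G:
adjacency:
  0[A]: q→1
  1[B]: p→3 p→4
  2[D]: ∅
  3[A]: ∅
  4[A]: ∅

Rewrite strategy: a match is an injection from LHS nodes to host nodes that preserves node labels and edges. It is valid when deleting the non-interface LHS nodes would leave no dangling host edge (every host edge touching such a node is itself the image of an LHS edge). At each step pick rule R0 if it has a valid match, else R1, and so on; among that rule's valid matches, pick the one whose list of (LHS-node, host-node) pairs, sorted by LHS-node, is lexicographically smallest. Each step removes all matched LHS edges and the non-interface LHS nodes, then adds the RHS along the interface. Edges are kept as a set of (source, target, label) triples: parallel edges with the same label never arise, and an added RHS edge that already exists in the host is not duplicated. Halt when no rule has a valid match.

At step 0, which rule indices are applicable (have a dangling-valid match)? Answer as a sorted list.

Answer: [R0]

Rewrite trace:
R0: 2 valid matches — {0↦1, 1↦3}, {0↦1, 1↦4}
R1: no valid match — LHS pattern not found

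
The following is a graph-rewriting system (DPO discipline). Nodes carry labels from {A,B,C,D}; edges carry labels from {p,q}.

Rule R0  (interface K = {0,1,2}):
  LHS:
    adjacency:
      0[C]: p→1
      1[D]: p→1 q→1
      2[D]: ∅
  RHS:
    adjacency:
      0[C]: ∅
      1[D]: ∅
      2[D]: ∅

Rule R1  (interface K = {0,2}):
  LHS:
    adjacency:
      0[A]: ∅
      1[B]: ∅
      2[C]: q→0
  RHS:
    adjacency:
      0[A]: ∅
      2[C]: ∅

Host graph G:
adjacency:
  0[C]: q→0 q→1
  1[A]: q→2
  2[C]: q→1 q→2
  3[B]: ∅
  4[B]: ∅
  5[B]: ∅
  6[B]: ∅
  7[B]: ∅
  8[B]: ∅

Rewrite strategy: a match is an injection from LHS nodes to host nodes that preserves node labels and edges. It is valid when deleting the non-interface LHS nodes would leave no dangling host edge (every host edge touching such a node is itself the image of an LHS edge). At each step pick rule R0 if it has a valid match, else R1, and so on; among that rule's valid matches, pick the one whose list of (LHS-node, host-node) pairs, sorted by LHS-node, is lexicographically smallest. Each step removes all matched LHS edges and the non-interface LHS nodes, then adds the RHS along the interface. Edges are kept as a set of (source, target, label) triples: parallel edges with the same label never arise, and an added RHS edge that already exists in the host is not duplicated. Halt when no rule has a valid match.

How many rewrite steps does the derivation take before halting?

Answer: 2

Derivation:
start.  V:9 E:5  edges: 0-q->0 0-q->1 1-q->2 2-q->1 2-q->2
1. fire R1 via {0↦1, 1↦3, 2↦0}  →  V:8 E:4  edges: 0-q->0 1-q->2 2-q->1 2-q->2
2. fire R1 via {0↦1, 1↦4, 2↦2}  →  V:7 E:3  edges: 0-q->0 1-q->2 2-q->2
halt: no rule applies after step 2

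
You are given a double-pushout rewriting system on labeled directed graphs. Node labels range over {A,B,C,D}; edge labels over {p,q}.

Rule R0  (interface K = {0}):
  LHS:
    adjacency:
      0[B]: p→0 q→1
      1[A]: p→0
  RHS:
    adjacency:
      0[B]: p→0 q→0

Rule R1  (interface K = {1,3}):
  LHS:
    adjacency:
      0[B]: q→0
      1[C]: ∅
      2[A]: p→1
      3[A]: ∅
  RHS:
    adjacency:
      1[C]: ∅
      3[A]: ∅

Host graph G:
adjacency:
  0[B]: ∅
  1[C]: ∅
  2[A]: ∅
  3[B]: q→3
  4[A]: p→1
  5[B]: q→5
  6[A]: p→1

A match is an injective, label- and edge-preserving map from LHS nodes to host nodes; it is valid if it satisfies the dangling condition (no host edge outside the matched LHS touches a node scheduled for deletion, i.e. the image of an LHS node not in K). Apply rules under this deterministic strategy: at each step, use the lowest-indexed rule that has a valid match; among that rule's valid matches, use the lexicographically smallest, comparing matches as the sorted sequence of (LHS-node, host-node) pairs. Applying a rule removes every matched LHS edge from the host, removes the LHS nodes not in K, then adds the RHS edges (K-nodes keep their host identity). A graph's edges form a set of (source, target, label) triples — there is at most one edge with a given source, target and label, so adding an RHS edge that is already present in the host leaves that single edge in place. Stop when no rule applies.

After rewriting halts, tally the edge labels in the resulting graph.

Answer: (no edges)

Derivation:
start.  V:7 E:4  edges: 3-q->3 4-p->1 5-q->5 6-p->1
1. fire R1 via {0↦3, 1↦1, 2↦4, 3↦2}  →  V:5 E:2  edges: 5-q->5 6-p->1
2. fire R1 via {0↦5, 1↦1, 2↦6, 3↦2}  →  V:3 E:0  edges: ∅
halt: no rule applies after step 2
NF edges: []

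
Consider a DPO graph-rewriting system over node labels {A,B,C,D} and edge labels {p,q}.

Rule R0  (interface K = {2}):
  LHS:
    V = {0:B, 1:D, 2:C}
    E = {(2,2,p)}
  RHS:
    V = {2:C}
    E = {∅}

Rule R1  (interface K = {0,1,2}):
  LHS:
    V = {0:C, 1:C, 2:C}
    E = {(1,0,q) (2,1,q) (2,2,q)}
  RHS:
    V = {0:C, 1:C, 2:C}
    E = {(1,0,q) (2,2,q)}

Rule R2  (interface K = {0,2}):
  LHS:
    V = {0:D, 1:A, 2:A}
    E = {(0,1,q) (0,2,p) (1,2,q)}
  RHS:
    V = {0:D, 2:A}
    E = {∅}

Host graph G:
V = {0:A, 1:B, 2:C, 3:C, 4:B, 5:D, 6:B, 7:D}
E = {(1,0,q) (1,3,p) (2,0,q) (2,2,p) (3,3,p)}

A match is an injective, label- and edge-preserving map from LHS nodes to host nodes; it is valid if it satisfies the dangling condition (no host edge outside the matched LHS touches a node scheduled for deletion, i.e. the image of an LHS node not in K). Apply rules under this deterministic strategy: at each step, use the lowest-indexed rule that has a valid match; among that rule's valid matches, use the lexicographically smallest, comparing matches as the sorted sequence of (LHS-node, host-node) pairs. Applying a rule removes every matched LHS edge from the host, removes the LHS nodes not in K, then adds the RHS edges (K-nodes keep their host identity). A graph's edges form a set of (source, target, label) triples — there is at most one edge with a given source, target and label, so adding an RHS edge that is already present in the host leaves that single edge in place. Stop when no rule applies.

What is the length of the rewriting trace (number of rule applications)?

start.  V:8 E:5  edges: 1-q->0 1-p->3 2-q->0 2-p->2 3-p->3
1. fire R0 via {0↦4, 1↦5, 2↦2}  →  V:6 E:4  edges: 1-q->0 1-p->3 2-q->0 3-p->3
2. fire R0 via {0↦6, 1↦7, 2↦3}  →  V:4 E:3  edges: 1-q->0 1-p->3 2-q->0
final graph: no rule applies after step 2

Answer: 2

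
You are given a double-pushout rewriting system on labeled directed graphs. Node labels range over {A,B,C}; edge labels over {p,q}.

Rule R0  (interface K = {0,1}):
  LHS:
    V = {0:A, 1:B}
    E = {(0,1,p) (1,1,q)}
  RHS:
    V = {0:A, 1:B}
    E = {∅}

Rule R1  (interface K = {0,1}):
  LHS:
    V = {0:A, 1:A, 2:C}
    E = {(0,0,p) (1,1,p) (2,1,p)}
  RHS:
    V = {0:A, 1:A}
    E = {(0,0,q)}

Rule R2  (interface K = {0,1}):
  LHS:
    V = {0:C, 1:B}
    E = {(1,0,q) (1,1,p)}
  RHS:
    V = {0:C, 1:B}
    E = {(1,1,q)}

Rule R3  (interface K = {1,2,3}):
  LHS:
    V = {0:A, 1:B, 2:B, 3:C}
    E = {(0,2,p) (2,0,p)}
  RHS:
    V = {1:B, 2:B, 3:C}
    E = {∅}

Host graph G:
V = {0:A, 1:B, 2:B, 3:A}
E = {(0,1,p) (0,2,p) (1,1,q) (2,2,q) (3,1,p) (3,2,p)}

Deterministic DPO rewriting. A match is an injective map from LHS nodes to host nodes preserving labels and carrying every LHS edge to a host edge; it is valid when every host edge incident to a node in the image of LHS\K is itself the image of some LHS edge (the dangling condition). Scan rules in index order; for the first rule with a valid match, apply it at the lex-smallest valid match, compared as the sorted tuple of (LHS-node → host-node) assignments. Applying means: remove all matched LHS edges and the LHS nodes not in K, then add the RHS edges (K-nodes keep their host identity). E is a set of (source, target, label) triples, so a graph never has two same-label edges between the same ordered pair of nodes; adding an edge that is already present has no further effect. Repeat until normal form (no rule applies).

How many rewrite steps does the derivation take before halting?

Answer: 2

Rewrite trace:
start.  V:4 E:6  edges: 0-p->1 0-p->2 1-q->1 2-q->2 3-p->1 3-p->2
1. fire R0 via {0↦0, 1↦1}  →  V:4 E:4  edges: 0-p->2 2-q->2 3-p->1 3-p->2
2. fire R0 via {0↦0, 1↦2}  →  V:4 E:2  edges: 3-p->1 3-p->2
final graph: no rule applies after step 2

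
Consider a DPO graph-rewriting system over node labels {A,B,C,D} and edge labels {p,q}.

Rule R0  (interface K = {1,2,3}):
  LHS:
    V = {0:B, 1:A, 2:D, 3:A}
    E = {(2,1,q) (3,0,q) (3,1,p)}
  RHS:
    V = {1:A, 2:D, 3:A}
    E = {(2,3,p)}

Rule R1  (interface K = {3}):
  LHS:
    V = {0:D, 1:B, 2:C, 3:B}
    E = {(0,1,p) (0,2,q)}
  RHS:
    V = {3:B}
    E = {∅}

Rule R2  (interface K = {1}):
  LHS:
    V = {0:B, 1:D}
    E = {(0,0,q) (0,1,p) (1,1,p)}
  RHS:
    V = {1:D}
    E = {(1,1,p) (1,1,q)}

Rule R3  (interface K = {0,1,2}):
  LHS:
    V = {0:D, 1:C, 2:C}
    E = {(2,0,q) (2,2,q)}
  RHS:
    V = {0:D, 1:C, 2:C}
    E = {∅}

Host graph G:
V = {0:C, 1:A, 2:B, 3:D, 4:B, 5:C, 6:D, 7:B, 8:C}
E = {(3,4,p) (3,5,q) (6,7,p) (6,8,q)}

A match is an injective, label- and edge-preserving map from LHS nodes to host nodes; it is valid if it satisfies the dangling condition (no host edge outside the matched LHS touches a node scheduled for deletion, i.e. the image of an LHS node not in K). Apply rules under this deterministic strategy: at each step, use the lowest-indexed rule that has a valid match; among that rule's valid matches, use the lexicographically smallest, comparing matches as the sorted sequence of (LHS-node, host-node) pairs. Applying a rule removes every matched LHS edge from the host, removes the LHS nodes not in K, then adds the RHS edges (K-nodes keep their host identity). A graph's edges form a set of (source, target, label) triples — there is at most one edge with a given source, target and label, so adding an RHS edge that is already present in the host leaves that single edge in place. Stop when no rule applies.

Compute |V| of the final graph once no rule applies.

Answer: 3

Derivation:
start.  V:9 E:4  edges: 3-p->4 3-q->5 6-p->7 6-q->8
1. fire R1 via {0↦3, 1↦4, 2↦5, 3↦2}  →  V:6 E:2  edges: 6-p->7 6-q->8
2. fire R1 via {0↦6, 1↦7, 2↦8, 3↦2}  →  V:3 E:0  edges: ∅
final graph: no rule applies after step 2
NF nodes: {0:C, 1:A, 2:B}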